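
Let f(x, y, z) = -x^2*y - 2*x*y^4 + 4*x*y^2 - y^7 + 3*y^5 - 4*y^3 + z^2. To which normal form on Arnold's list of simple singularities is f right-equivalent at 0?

D_6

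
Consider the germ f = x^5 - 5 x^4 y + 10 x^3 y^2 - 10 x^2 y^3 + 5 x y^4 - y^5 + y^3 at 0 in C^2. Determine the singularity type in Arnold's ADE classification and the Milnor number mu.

Type E_{8}, Milnor number mu = 8.

The Hessian of f at 0 is [[0, 0], [0, 0]] with rank 0, so corank 2. A Groebner basis of the Jacobian ideal J(f) in C{x,y} is {x^4 - 4*x^3*y, y^2}; counting standard monomials gives mu = 8. Corank 2; j^3 = y^3 is a perfect cube, so E-series; the 5-jet and mu = 8 give E_8.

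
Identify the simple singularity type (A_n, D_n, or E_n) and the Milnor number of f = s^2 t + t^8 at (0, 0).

Type D9, Milnor number mu = 9.

The Hessian of f at 0 is [[0, 0], [0, 0]] with rank 0, so corank 2. A Groebner basis of the Jacobian ideal J(f) in C{s,t} is {s^2/8 + t^7, s^3, s*t}; counting standard monomials gives mu = 9. Corank 2; j^3 = s^2*t has shape L^2 M (L != M), so D-series; mu = 9 gives D_9.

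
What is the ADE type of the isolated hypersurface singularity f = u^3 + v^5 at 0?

E8

The Hessian of f at 0 is [[0, 0], [0, 0]] with rank 0, so corank 2. A Groebner basis of the Jacobian ideal J(f) in C{u,v} is {v^4, u^2}; counting standard monomials gives mu = 8. Corank 2; j^3 = u^3 is a perfect cube, so E-series; the 5-jet and mu = 8 give E_8.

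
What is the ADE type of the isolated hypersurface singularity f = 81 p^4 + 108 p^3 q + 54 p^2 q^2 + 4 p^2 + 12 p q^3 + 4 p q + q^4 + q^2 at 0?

A3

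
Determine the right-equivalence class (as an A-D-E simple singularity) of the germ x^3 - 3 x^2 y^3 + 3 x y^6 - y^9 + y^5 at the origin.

The Hessian of f at 0 has rank 0. Corank 2; j^3 = x^3 is a perfect cube, so E-series; the 5-jet and mu = 8 give E_8.

E8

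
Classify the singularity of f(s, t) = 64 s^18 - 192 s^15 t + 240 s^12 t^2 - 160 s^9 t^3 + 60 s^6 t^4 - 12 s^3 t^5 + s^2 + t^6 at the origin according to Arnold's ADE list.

A_5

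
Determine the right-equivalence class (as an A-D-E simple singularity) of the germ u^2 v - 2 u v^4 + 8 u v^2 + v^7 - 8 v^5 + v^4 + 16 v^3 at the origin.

The Hessian of f at 0 has rank 0. Corank 2; j^3 = v*(u + 4*v)^2 has shape L^2 M (L != M), so D-series; mu = 5 gives D_5.

D_{5}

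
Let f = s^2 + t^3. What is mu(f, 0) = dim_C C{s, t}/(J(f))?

2

The Hessian of f at 0 has rank 1. Corank 1: A-series; mu = 2 gives A_2.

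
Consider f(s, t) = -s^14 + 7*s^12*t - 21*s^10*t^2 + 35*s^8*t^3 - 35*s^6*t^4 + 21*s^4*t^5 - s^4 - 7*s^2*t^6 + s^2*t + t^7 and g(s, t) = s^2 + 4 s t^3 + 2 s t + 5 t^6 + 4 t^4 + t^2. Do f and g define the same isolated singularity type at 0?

The Hessian of f at 0 is [[0, 0], [0, 0]] with rank 0, so corank 2. A Groebner basis of the Jacobian ideal J(f) in C{s,t} is {s^2/7 + t^6, s^3, s*t}; counting standard monomials gives mu = 8. Corank 2; j^3 = s^2*t has shape L^2 M (L != M), so D-series; mu = 8 gives D_8. The Hessian of g at 0 is [[2, 2], [2, 2]] with rank 1, so corank 1. A Groebner basis of the Jacobian ideal J(g) in C{s,t} is {s*t^2 - s/2 - t/2, s/2 + t^3 + t/2, s^2 + 2*s*t + t^2}; counting standard monomials gives mu = 5. Corank 1: A-series; mu = 5 gives A_5. f is D_8 but g is A_5, hence not right-equivalent.

No.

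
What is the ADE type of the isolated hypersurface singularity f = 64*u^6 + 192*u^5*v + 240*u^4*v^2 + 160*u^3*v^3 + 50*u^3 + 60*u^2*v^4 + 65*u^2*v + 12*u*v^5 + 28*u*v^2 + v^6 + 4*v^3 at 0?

The Hessian of f at 0 has rank 0. Corank 2; j^3 = (2*u + v)*(5*u + 2*v)^2 has shape L^2 M (L != M), so D-series; mu = 7 gives D_7.

D_{7}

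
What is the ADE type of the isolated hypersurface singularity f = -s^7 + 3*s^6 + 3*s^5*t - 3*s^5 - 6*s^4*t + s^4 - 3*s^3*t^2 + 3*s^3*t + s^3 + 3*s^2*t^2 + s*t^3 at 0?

The Hessian of f at 0 has rank 0. Corank 2; j^3 = s^3 is a perfect cube, so E-series; the 4-jet and mu = 7 give E_7.

E_{7}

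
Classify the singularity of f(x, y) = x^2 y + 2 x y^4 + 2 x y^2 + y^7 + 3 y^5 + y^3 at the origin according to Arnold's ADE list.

D_6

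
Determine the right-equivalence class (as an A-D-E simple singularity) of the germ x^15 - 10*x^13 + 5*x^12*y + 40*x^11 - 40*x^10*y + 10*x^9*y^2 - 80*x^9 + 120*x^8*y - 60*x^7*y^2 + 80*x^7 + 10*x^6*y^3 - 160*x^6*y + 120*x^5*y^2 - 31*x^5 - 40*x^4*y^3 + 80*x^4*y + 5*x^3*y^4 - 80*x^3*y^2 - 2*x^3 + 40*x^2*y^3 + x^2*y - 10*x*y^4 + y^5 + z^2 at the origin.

The Hessian of f at 0 is [[0, 0, 0], [0, 0, 0], [0, 0, 2]] with rank 1, so corank 2. A Groebner basis of the Jacobian ideal J(f) in C{x,y,z} is {x*y/10 + y^4, x*y^2, x^2 - x*y/2, z}; counting standard monomials gives mu = 6. Corank 2; j^3 = -x^2*(2*x - y) has shape L^2 M (L != M), so D-series; mu = 6 gives D_6.

D_{6}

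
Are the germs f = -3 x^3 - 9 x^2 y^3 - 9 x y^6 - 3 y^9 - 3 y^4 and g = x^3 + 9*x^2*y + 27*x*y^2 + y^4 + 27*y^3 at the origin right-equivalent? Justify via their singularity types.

Yes.

The Hessian of f at 0 has rank 0. Corank 2; j^3 = -3*x^3 is a perfect cube, so E-series; the 4-jet and mu = 6 give E_6. The Hessian of g at 0 has rank 0. Corank 2; j^3 = (x + 3*y)^3 is a perfect cube, so E-series; the 4-jet and mu = 6 give E_6. Both have type E_6, hence right-equivalent.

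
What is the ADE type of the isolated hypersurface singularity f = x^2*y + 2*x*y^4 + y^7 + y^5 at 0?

D_6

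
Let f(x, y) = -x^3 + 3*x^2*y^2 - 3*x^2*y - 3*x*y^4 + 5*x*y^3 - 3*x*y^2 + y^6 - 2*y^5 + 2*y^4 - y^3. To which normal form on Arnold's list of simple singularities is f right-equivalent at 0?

E7

The Hessian of f at 0 has rank 0. Corank 2; j^3 = -(x + y)^3 is a perfect cube, so E-series; the 4-jet and mu = 7 give E_7.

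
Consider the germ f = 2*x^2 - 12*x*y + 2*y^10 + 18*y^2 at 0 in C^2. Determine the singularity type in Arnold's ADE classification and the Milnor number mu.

The Hessian of f at 0 has rank 1. Corank 1: A-series; mu = 9 gives A_9.

Type A_9, Milnor number mu = 9.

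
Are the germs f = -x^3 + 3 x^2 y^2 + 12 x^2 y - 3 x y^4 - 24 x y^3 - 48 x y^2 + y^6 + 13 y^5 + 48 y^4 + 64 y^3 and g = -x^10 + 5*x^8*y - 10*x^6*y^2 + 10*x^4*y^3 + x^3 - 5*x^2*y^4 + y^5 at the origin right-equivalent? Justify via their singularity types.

The Hessian of f at 0 is [[0, 0], [0, 0]] with rank 0, so corank 2. A Groebner basis of the Jacobian ideal J(f) in C{x,y} is {y^4, x^3 - 12*x^2*y + 24*x^2 - 192*x*y + 128*y^3 + 384*y^2, -x^2/2 + x*y^2 + 4*x*y - 4*y^3 - 8*y^2}; counting standard monomials gives mu = 8. Corank 2; j^3 = -(x - 4*y)^3 is a perfect cube, so E-series; the 5-jet and mu = 8 give E_8. The Hessian of g at 0 is [[0, 0], [0, 0]] with rank 0, so corank 2. A Groebner basis of the Jacobian ideal J(g) in C{x,y} is {y^4, x^2}; counting standard monomials gives mu = 8. Corank 2; j^3 = x^3 is a perfect cube, so E-series; the 5-jet and mu = 8 give E_8. Both have type E_8, hence right-equivalent.

Yes.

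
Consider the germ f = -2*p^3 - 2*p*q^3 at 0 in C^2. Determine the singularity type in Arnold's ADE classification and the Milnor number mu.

Type E7, Milnor number mu = 7.

The Hessian of f at 0 is [[0, 0], [0, 0]] with rank 0, so corank 2. A Groebner basis of the Jacobian ideal J(f) in C{p,q} is {p^3, p*q^2, 3*p^2 + q^3}; counting standard monomials gives mu = 7. Corank 2; j^3 = -2*p^3 is a perfect cube, so E-series; the 4-jet and mu = 7 give E_7.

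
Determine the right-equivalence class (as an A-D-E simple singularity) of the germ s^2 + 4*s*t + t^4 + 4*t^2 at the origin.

A_3

The Hessian of f at 0 is [[2, 4], [4, 8]] with rank 1, so corank 1. A Groebner basis of the Jacobian ideal J(f) in C{s,t} is {t^3, s + 2*t}; counting standard monomials gives mu = 3. Corank 1: A-series; mu = 3 gives A_3.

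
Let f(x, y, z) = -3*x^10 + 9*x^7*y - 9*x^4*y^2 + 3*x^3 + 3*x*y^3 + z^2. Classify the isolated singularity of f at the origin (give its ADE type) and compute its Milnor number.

The Hessian of f at 0 is [[0, 0, 0], [0, 0, 0], [0, 0, 2]] with rank 1, so corank 2. A Groebner basis of the Jacobian ideal J(f) in C{x,y,z} is {x^3, x*y^2, 3*x^2 + y^3, z}; counting standard monomials gives mu = 7. Corank 2; j^3 = 3*x^3 is a perfect cube, so E-series; the 4-jet and mu = 7 give E_7.

Type E7, Milnor number mu = 7.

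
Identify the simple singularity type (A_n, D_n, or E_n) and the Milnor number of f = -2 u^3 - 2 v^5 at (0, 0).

Type E_8, Milnor number mu = 8.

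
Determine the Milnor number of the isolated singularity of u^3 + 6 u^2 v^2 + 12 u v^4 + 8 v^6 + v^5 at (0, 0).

8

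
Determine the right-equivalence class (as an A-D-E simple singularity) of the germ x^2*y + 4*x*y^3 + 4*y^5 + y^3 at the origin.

D_{4}

The Hessian of f at 0 has rank 0. Corank 2; j^3 = y*(x^2 + y^2) splits into three distinct lines over C (the quadratic factor has nonzero discriminant), so D_4.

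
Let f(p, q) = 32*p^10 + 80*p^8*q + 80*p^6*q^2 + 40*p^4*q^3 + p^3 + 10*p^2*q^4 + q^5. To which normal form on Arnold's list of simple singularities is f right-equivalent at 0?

The Hessian of f at 0 has rank 0. Corank 2; j^3 = p^3 is a perfect cube, so E-series; the 5-jet and mu = 8 give E_8.

E_{8}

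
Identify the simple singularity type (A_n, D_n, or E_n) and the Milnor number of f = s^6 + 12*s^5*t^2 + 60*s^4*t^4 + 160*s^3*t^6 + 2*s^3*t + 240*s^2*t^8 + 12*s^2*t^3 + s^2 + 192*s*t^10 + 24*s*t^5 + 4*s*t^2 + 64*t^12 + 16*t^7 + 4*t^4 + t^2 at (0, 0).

The Hessian of f at 0 has rank 2. Corank 0: nondegenerate Morse point, so A_1.

Type A_{1}, Milnor number mu = 1.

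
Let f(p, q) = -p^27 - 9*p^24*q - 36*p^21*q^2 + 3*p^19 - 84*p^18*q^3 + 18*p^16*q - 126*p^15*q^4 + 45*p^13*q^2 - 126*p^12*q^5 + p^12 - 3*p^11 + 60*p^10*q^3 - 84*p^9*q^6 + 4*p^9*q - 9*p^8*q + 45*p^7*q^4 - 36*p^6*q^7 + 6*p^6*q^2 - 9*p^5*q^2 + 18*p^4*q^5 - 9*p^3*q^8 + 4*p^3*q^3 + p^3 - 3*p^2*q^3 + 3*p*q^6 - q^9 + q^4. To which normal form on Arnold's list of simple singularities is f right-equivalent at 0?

E_6

The Hessian of f at 0 is [[0, 0], [0, 0]] with rank 0, so corank 2. A Groebner basis of the Jacobian ideal J(f) in C{p,q} is {q^3, p^2}; counting standard monomials gives mu = 6. Corank 2; j^3 = p^3 is a perfect cube, so E-series; the 4-jet and mu = 6 give E_6.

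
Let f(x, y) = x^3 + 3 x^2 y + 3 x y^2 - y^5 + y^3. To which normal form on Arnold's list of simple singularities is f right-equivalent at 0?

E_{8}

The Hessian of f at 0 has rank 0. Corank 2; j^3 = (x + y)^3 is a perfect cube, so E-series; the 5-jet and mu = 8 give E_8.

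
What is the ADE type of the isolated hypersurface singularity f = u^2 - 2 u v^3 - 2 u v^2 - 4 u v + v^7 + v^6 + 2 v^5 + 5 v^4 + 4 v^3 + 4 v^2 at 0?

A_6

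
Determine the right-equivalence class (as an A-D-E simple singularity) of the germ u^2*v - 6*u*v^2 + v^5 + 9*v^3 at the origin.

D6

The Hessian of f at 0 is [[0, 0], [0, 0]] with rank 0, so corank 2. A Groebner basis of the Jacobian ideal J(f) in C{u,v} is {u^2/5 + v^4 - 9*v^2/5, u^3 - 27*v^3, u*v - 3*v^2}; counting standard monomials gives mu = 6. Corank 2; j^3 = v*(u - 3*v)^2 has shape L^2 M (L != M), so D-series; mu = 6 gives D_6.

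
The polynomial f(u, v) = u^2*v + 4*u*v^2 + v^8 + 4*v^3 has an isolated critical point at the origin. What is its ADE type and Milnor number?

Type D_9, Milnor number mu = 9.

The Hessian of f at 0 has rank 0. Corank 2; j^3 = v*(u + 2*v)^2 has shape L^2 M (L != M), so D-series; mu = 9 gives D_9.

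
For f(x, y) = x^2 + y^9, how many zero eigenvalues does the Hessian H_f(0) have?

The Hessian at 0 is [[2, 0], [0, 0]] of rank 1; hence corank 1.

1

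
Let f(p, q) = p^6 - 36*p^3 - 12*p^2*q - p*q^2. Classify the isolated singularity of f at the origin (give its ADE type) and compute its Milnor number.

Type D_7, Milnor number mu = 7.

The Hessian of f at 0 is [[0, 0], [0, 0]] with rank 0, so corank 2. A Groebner basis of the Jacobian ideal J(f) in C{p,q} is {7776*p*q + q^5 + 1296*q^2, p*q^2 + q^3/6, p^2 + p*q/6}; counting standard monomials gives mu = 7. Corank 2; j^3 = -p*(6*p + q)^2 has shape L^2 M (L != M), so D-series; mu = 7 gives D_7.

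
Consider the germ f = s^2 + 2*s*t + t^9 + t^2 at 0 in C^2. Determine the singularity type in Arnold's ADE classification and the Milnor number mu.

The Hessian of f at 0 has rank 1. Corank 1: A-series; mu = 8 gives A_8.

Type A8, Milnor number mu = 8.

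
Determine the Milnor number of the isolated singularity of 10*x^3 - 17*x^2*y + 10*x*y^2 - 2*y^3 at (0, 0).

4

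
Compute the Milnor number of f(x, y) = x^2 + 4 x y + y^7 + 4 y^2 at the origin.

6

The Hessian of f at 0 has rank 1. Corank 1: A-series; mu = 6 gives A_6.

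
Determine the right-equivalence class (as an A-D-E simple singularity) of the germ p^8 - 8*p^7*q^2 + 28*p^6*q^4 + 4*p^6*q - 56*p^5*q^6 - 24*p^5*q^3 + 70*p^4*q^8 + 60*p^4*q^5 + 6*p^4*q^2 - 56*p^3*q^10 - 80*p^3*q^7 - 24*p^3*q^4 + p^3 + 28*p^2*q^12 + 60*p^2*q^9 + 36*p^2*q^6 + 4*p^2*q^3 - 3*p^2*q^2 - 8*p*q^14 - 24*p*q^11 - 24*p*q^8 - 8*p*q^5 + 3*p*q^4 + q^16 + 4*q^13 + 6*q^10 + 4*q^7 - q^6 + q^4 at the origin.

The Hessian of f at 0 is [[0, 0], [0, 0]] with rank 0, so corank 2. A Groebner basis of the Jacobian ideal J(f) in C{p,q} is {p^3, p^2*q, -p^2/2 + p*q^2, q^3}; counting standard monomials gives mu = 6. Corank 2; j^3 = p^3 is a perfect cube, so E-series; the 4-jet and mu = 6 give E_6.

E_6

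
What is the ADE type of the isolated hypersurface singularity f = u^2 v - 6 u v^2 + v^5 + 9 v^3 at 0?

The Hessian of f at 0 is [[0, 0], [0, 0]] with rank 0, so corank 2. A Groebner basis of the Jacobian ideal J(f) in C{u,v} is {u^2/5 + v^4 - 9*v^2/5, u^3 - 27*v^3, u*v - 3*v^2}; counting standard monomials gives mu = 6. Corank 2; j^3 = v*(u - 3*v)^2 has shape L^2 M (L != M), so D-series; mu = 6 gives D_6.

D6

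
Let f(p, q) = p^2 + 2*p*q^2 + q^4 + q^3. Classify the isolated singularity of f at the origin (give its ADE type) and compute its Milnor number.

The Hessian of f at 0 has rank 1. Corank 1: A-series; mu = 2 gives A_2.

Type A_{2}, Milnor number mu = 2.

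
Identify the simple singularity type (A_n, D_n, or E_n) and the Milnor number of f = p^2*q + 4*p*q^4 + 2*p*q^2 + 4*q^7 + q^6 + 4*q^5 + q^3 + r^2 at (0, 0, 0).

Type D7, Milnor number mu = 7.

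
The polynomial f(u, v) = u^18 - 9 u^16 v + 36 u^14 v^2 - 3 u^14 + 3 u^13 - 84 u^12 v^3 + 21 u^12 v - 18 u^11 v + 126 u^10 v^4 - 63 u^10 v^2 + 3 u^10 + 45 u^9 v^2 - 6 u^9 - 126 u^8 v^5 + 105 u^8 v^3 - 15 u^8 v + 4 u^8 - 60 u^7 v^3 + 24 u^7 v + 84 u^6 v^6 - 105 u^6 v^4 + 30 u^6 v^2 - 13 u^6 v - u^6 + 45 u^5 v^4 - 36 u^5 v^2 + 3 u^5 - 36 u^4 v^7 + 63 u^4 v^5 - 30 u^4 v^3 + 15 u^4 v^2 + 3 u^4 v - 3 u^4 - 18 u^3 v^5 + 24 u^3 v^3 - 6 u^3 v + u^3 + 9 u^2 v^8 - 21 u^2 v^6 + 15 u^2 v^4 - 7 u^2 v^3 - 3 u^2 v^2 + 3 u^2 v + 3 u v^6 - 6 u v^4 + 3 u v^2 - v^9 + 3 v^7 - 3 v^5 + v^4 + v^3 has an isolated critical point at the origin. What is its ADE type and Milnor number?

The Hessian of f at 0 has rank 0. Corank 2; j^3 = (u + v)^3 is a perfect cube, so E-series; the 4-jet and mu = 6 give E_6.

Type E_6, Milnor number mu = 6.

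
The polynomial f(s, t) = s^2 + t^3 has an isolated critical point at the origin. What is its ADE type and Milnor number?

Type A_2, Milnor number mu = 2.

The Hessian of f at 0 has rank 1. Corank 1: A-series; mu = 2 gives A_2.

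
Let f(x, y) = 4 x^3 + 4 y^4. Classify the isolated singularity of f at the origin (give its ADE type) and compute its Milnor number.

The Hessian of f at 0 is [[0, 0], [0, 0]] with rank 0, so corank 2. A Groebner basis of the Jacobian ideal J(f) in C{x,y} is {y^3, x^2}; counting standard monomials gives mu = 6. Corank 2; j^3 = 4*x^3 is a perfect cube, so E-series; the 4-jet and mu = 6 give E_6.

Type E6, Milnor number mu = 6.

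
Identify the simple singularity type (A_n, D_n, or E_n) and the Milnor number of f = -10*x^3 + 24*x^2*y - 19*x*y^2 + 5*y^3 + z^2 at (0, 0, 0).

Type D4, Milnor number mu = 4.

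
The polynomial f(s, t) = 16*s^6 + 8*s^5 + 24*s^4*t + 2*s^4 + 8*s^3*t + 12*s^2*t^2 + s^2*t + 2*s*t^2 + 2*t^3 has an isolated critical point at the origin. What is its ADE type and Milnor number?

The Hessian of f at 0 has rank 0. Corank 2; j^3 = t*(s^2 + 2*s*t + 2*t^2) splits into three distinct lines over C (the quadratic factor has nonzero discriminant), so D_4.

Type D_{4}, Milnor number mu = 4.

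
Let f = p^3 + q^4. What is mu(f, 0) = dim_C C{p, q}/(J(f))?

6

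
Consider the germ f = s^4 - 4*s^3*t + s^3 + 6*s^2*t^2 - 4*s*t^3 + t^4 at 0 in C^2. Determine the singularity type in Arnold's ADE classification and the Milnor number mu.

Type E_{6}, Milnor number mu = 6.

The Hessian of f at 0 is [[0, 0], [0, 0]] with rank 0, so corank 2. A Groebner basis of the Jacobian ideal J(f) in C{s,t} is {t^4, s*t^2 - t^3/3, s^2}; counting standard monomials gives mu = 6. Corank 2; j^3 = s^3 is a perfect cube, so E-series; the 4-jet and mu = 6 give E_6.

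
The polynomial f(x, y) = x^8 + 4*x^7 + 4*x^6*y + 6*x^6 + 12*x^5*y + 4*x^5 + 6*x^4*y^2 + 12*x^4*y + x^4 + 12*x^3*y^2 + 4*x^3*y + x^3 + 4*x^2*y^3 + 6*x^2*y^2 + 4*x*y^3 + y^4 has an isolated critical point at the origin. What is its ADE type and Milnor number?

Type E_{6}, Milnor number mu = 6.

The Hessian of f at 0 has rank 0. Corank 2; j^3 = x^3 is a perfect cube, so E-series; the 4-jet and mu = 6 give E_6.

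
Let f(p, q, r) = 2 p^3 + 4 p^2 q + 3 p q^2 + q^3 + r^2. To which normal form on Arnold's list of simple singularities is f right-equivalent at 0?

The Hessian of f at 0 is [[0, 0, 0], [0, 0, 0], [0, 0, 2]] with rank 1, so corank 2. A Groebner basis of the Jacobian ideal J(f) in C{p,q,r} is {q^3, p^2 - 3*q^2/2, p*q + 3*q^2/2, r}; counting standard monomials gives mu = 4. Corank 2; j^3 = (p + q)*(2*p^2 + 2*p*q + q^2) splits into three distinct lines over C (the quadratic factor has nonzero discriminant), so D_4.

D_{4}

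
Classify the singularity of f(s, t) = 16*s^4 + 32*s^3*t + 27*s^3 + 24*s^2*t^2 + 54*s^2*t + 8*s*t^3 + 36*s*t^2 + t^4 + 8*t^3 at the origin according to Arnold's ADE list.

The Hessian of f at 0 is [[0, 0], [0, 0]] with rank 0, so corank 2. A Groebner basis of the Jacobian ideal J(f) in C{s,t} is {t^4, s*t^2 + 11*t^3/18, s^2 + 4*s*t/3 + 4*t^2/9}; counting standard monomials gives mu = 6. Corank 2; j^3 = (3*s + 2*t)^3 is a perfect cube, so E-series; the 4-jet and mu = 6 give E_6.

E_6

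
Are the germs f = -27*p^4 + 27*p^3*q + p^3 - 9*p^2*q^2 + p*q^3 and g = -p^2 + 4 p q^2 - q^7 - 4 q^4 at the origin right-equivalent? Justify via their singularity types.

The Hessian of f at 0 is [[0, 0], [0, 0]] with rank 0, so corank 2. A Groebner basis of the Jacobian ideal J(f) in C{p,q} is {p^2/3 + q^4 + q^3/9, p^3, p^2*q - p^2/9 - q^3/27, -2*p^2/3 + p*q^2 - 2*q^3/9}; counting standard monomials gives mu = 7. Corank 2; j^3 = p^3 is a perfect cube, so E-series; the 4-jet and mu = 7 give E_7. The Hessian of g at 0 is [[-2, 0], [0, 0]] with rank 1, so corank 1. A Groebner basis of the Jacobian ideal J(g) in C{p,q} is {p^3, -p/2 + q^2}; counting standard monomials gives mu = 6. Corank 1: A-series; mu = 6 gives A_6. f is E_7 but g is A_6, hence not right-equivalent.

No.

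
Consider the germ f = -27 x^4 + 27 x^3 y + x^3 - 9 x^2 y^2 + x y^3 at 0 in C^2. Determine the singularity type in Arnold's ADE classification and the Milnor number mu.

Type E_7, Milnor number mu = 7.

The Hessian of f at 0 has rank 0. Corank 2; j^3 = x^3 is a perfect cube, so E-series; the 4-jet and mu = 7 give E_7.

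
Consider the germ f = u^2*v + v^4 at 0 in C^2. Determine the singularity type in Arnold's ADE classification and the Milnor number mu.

Type D5, Milnor number mu = 5.

The Hessian of f at 0 has rank 0. Corank 2; j^3 = u^2*v has shape L^2 M (L != M), so D-series; mu = 5 gives D_5.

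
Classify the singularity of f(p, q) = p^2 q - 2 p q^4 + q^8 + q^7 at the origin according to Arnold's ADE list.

D9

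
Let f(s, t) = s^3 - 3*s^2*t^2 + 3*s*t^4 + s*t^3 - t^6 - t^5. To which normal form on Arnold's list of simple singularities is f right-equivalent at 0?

E7

The Hessian of f at 0 is [[0, 0], [0, 0]] with rank 0, so corank 2. A Groebner basis of the Jacobian ideal J(f) in C{s,t} is {-s^2 + t^4 - t^3/3, s^3, s^2*t + s^2/3 + t^3/9, -s^2 + s*t^2 - t^3/3}; counting standard monomials gives mu = 7. Corank 2; j^3 = s^3 is a perfect cube, so E-series; the 4-jet and mu = 7 give E_7.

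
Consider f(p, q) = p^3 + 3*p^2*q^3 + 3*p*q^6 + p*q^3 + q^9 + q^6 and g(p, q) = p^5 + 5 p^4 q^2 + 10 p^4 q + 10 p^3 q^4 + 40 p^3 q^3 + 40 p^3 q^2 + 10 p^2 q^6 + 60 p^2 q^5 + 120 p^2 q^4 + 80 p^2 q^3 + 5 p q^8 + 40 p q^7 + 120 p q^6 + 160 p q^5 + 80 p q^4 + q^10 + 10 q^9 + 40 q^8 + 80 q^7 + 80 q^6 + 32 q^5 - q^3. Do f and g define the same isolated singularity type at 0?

No.

The Hessian of f at 0 is [[0, 0], [0, 0]] with rank 0, so corank 2. A Groebner basis of the Jacobian ideal J(f) in C{p,q} is {p^3, p*q^2, 3*p^2 + q^3}; counting standard monomials gives mu = 7. Corank 2; j^3 = p^3 is a perfect cube, so E-series; the 4-jet and mu = 7 give E_7. The Hessian of g at 0 is [[0, 0], [0, 0]] with rank 0, so corank 2. A Groebner basis of the Jacobian ideal J(g) in C{p,q} is {p^4 + 8*p^3*q, q^2}; counting standard monomials gives mu = 8. Corank 2; j^3 = -q^3 is a perfect cube, so E-series; the 5-jet and mu = 8 give E_8. f is E_7 but g is E_8, hence not right-equivalent.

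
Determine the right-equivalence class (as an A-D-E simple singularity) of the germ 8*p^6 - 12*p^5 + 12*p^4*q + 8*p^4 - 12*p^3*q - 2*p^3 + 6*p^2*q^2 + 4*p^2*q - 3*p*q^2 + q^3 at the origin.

D4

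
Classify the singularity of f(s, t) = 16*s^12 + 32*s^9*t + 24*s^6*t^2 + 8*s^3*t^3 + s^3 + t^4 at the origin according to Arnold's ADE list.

The Hessian of f at 0 is [[0, 0], [0, 0]] with rank 0, so corank 2. A Groebner basis of the Jacobian ideal J(f) in C{s,t} is {t^3, s^2}; counting standard monomials gives mu = 6. Corank 2; j^3 = s^3 is a perfect cube, so E-series; the 4-jet and mu = 6 give E_6.

E_6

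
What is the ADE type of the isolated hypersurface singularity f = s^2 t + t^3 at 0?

D_4

The Hessian of f at 0 is [[0, 0], [0, 0]] with rank 0, so corank 2. A Groebner basis of the Jacobian ideal J(f) in C{s,t} is {t^3, s^2 + 3*t^2, s*t}; counting standard monomials gives mu = 4. Corank 2; j^3 = t*(s^2 + t^2) splits into three distinct lines over C (the quadratic factor has nonzero discriminant), so D_4.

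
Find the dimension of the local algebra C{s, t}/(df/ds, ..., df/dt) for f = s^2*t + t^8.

9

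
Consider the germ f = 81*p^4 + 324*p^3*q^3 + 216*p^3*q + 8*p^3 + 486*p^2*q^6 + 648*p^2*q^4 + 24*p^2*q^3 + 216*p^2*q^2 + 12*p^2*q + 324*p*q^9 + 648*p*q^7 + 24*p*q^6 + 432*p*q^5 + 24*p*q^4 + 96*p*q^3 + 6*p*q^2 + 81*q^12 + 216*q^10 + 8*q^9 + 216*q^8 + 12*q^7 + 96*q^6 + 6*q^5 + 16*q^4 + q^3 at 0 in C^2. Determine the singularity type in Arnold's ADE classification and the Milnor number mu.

The Hessian of f at 0 has rank 0. Corank 2; j^3 = (2*p + q)^3 is a perfect cube, so E-series; the 4-jet and mu = 6 give E_6.

Type E6, Milnor number mu = 6.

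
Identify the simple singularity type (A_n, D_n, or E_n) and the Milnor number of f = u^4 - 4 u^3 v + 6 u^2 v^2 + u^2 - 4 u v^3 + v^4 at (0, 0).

The Hessian of f at 0 is [[2, 0], [0, 0]] with rank 1, so corank 1. A Groebner basis of the Jacobian ideal J(f) in C{u,v} is {v^3, u}; counting standard monomials gives mu = 3. Corank 1: A-series; mu = 3 gives A_3.

Type A3, Milnor number mu = 3.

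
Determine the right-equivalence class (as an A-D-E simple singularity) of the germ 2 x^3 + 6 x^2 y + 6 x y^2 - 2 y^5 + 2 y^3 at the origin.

The Hessian of f at 0 has rank 0. Corank 2; j^3 = 2*(x + y)^3 is a perfect cube, so E-series; the 5-jet and mu = 8 give E_8.

E8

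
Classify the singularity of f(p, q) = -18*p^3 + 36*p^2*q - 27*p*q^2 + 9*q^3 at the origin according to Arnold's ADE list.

The Hessian of f at 0 has rank 0. Corank 2; j^3 = -9*(p - q)*(2*p^2 - 2*p*q + q^2) splits into three distinct lines over C (the quadratic factor has nonzero discriminant), so D_4.

D_{4}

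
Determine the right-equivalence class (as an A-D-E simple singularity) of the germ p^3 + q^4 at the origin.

The Hessian of f at 0 has rank 0. Corank 2; j^3 = p^3 is a perfect cube, so E-series; the 4-jet and mu = 6 give E_6.

E_{6}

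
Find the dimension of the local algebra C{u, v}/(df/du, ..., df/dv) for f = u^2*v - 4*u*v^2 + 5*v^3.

The Hessian of f at 0 is [[0, 0], [0, 0]] with rank 0, so corank 2. A Groebner basis of the Jacobian ideal J(f) in C{u,v} is {v^3, u^2 - v^2, u*v - 2*v^2}; counting standard monomials gives mu = 4. Corank 2; j^3 = v*(u^2 - 4*u*v + 5*v^2) splits into three distinct lines over C (the quadratic factor has nonzero discriminant), so D_4.

4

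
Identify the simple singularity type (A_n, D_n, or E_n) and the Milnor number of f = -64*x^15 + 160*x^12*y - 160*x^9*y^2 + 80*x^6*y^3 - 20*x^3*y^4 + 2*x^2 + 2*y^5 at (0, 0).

The Hessian of f at 0 has rank 1. Corank 1: A-series; mu = 4 gives A_4.

Type A_4, Milnor number mu = 4.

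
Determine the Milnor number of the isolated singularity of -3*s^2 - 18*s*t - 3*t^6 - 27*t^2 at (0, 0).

5

The Hessian of f at 0 has rank 1. Corank 1: A-series; mu = 5 gives A_5.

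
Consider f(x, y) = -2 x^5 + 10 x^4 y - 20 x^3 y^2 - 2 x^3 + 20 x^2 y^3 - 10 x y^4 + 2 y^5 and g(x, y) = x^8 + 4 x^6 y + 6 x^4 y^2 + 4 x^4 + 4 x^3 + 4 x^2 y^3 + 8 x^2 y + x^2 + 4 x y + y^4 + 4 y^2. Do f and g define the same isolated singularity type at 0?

No.

The Hessian of f at 0 is [[0, 0], [0, 0]] with rank 0, so corank 2. A Groebner basis of the Jacobian ideal J(f) in C{x,y} is {y^5, x*y^3 - y^4/4, x^2}; counting standard monomials gives mu = 8. Corank 2; j^3 = -2*x^3 is a perfect cube, so E-series; the 5-jet and mu = 8 give E_8. The Hessian of g at 0 is [[2, 4], [4, 8]] with rank 1, so corank 1. A Groebner basis of the Jacobian ideal J(g) in C{x,y} is {x^2 + x/2 + y, x*y - x/4 - y/2, x/8 + y^2 + y/4}; counting standard monomials gives mu = 3. Corank 1: A-series; mu = 3 gives A_3. f is E_8 but g is A_3, hence not right-equivalent.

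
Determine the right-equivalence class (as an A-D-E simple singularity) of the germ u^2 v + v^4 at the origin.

D_{5}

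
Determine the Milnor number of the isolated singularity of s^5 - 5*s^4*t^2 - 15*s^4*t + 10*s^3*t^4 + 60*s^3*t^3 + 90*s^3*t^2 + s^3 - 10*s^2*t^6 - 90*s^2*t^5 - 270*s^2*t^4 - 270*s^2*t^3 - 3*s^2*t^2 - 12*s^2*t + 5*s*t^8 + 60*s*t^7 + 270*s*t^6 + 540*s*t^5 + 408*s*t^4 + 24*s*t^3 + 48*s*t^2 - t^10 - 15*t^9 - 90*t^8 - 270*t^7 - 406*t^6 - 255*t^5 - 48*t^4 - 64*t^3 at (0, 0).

8

The Hessian of f at 0 has rank 0. Corank 2; j^3 = (s - 4*t)^3 is a perfect cube, so E-series; the 5-jet and mu = 8 give E_8.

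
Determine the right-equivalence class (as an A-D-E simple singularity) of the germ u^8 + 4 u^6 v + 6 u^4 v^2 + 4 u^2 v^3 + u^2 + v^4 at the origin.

A_3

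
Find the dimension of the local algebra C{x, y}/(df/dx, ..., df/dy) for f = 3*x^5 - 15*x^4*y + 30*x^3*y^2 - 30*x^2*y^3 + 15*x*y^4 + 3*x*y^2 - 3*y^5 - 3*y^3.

The Hessian of f at 0 has rank 0. Corank 2; j^3 = 3*y^2*(x - y) has shape L^2 M (L != M), so D-series; mu = 6 gives D_6.

6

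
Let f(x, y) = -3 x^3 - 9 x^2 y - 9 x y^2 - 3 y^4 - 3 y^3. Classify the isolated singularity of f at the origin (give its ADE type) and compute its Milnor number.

The Hessian of f at 0 has rank 0. Corank 2; j^3 = -3*(x + y)^3 is a perfect cube, so E-series; the 4-jet and mu = 6 give E_6.

Type E6, Milnor number mu = 6.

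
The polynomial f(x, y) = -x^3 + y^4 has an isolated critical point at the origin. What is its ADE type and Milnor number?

Type E_{6}, Milnor number mu = 6.

The Hessian of f at 0 has rank 0. Corank 2; j^3 = -x^3 is a perfect cube, so E-series; the 4-jet and mu = 6 give E_6.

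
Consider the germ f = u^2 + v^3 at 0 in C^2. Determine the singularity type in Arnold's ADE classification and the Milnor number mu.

Type A_{2}, Milnor number mu = 2.

The Hessian of f at 0 is [[2, 0], [0, 0]] with rank 1, so corank 1. A Groebner basis of the Jacobian ideal J(f) in C{u,v} is {v^2, u}; counting standard monomials gives mu = 2. Corank 1: A-series; mu = 2 gives A_2.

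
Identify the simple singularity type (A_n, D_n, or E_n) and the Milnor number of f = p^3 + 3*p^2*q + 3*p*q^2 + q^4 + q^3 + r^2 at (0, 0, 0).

Type E_6, Milnor number mu = 6.

The Hessian of f at 0 is [[0, 0, 0], [0, 0, 0], [0, 0, 2]] with rank 1, so corank 2. A Groebner basis of the Jacobian ideal J(f) in C{p,q,r} is {q^3, p^2 + 2*p*q + q^2, r}; counting standard monomials gives mu = 6. Corank 2; j^3 = (p + q)^3 is a perfect cube, so E-series; the 4-jet and mu = 6 give E_6.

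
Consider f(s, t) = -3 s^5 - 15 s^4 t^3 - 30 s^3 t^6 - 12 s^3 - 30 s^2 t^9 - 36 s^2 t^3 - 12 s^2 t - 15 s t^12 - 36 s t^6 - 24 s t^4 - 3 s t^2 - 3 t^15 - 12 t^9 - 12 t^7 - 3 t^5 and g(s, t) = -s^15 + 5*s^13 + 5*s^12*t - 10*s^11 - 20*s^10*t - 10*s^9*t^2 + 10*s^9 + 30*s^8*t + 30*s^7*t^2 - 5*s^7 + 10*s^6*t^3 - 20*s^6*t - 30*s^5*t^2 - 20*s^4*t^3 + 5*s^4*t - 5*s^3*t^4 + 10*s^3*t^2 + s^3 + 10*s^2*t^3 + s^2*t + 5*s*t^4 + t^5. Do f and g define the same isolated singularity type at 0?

The Hessian of f at 0 has rank 0. Corank 2; j^3 = -3*s*(2*s + t)^2 has shape L^2 M (L != M), so D-series; mu = 6 gives D_6. The Hessian of g at 0 has rank 0. Corank 2; j^3 = s^2*(s + t) has shape L^2 M (L != M), so D-series; mu = 6 gives D_6. Both have type D_6, hence right-equivalent.

Yes.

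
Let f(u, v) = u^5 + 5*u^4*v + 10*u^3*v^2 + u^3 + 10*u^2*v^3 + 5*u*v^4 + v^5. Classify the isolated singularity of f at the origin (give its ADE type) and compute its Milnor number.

The Hessian of f at 0 has rank 0. Corank 2; j^3 = u^3 is a perfect cube, so E-series; the 5-jet and mu = 8 give E_8.

Type E_{8}, Milnor number mu = 8.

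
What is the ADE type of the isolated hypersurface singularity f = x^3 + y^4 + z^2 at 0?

E6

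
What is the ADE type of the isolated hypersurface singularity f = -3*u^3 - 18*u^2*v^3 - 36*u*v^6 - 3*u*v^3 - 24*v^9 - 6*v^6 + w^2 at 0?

The Hessian of f at 0 has rank 1. Corank 2; j^3 = -3*u^3 is a perfect cube, so E-series; the 4-jet and mu = 7 give E_7.

E7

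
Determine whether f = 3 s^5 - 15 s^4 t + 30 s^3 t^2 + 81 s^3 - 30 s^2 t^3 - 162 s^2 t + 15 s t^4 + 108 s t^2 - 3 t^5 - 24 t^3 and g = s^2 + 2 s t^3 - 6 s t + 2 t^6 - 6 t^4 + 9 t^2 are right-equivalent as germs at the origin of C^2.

The Hessian of f at 0 is [[0, 0], [0, 0]] with rank 0, so corank 2. A Groebner basis of the Jacobian ideal J(f) in C{s,t} is {t^5, s*t^3 - 3*t^4/4, s^2 - 4*s*t/3 + 4*t^2/9}; counting standard monomials gives mu = 8. Corank 2; j^3 = 3*(3*s - 2*t)^3 is a perfect cube, so E-series; the 5-jet and mu = 8 give E_8. The Hessian of g at 0 is [[2, -6], [-6, 18]] with rank 1, so corank 1. A Groebner basis of the Jacobian ideal J(g) in C{s,t} is {s*t^2 + 3*s - 9*t, s + t^3 - 3*t, s^2 - 6*s*t + 9*t^2}; counting standard monomials gives mu = 5. Corank 1: A-series; mu = 5 gives A_5. f is E_8 but g is A_5, hence not right-equivalent.

No.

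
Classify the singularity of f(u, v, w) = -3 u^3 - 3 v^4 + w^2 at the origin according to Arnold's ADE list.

The Hessian of f at 0 has rank 1. Corank 2; j^3 = -3*u^3 is a perfect cube, so E-series; the 4-jet and mu = 6 give E_6.

E6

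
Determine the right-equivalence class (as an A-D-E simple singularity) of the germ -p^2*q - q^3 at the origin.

D_4

The Hessian of f at 0 has rank 0. Corank 2; j^3 = -q*(p^2 + q^2) splits into three distinct lines over C (the quadratic factor has nonzero discriminant), so D_4.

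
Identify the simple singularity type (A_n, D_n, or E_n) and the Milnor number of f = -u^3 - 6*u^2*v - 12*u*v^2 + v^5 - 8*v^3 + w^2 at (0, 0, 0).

The Hessian of f at 0 is [[0, 0, 0], [0, 0, 0], [0, 0, 2]] with rank 1, so corank 2. A Groebner basis of the Jacobian ideal J(f) in C{u,v,w} is {v^4, u^2 + 4*u*v + 4*v^2, w}; counting standard monomials gives mu = 8. Corank 2; j^3 = -(u + 2*v)^3 is a perfect cube, so E-series; the 5-jet and mu = 8 give E_8.

Type E_8, Milnor number mu = 8.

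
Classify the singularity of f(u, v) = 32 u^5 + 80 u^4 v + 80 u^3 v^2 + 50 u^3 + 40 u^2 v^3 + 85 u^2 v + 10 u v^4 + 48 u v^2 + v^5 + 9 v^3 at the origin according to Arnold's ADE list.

D_{6}

The Hessian of f at 0 is [[0, 0], [0, 0]] with rank 0, so corank 2. A Groebner basis of the Jacobian ideal J(f) in C{u,v} is {625*u*v/2 + v^4 + 375*v^2/2, u*v^2 + 3*v^3/5, u^2 + 11*u*v/10 + 3*v^2/10}; counting standard monomials gives mu = 6. Corank 2; j^3 = (2*u + v)*(5*u + 3*v)^2 has shape L^2 M (L != M), so D-series; mu = 6 gives D_6.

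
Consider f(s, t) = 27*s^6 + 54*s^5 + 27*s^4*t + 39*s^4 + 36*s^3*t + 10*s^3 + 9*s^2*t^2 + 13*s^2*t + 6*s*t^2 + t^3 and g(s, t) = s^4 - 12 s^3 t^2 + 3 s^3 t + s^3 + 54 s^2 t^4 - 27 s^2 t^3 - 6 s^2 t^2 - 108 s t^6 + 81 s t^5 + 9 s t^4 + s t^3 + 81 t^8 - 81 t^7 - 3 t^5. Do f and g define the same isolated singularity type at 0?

No.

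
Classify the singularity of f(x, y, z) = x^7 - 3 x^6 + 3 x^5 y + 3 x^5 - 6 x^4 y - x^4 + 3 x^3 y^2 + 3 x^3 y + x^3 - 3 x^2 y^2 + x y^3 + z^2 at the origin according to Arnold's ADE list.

The Hessian of f at 0 has rank 1. Corank 2; j^3 = x^3 is a perfect cube, so E-series; the 4-jet and mu = 7 give E_7.

E_{7}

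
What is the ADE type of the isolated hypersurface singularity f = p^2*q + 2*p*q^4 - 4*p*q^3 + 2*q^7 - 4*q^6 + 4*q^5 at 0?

D_8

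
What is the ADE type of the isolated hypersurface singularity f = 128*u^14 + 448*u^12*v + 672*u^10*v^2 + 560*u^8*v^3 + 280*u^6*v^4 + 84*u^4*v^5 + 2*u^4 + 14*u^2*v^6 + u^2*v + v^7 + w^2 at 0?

D8

The Hessian of f at 0 has rank 1. Corank 2; j^3 = u^2*v has shape L^2 M (L != M), so D-series; mu = 8 gives D_8.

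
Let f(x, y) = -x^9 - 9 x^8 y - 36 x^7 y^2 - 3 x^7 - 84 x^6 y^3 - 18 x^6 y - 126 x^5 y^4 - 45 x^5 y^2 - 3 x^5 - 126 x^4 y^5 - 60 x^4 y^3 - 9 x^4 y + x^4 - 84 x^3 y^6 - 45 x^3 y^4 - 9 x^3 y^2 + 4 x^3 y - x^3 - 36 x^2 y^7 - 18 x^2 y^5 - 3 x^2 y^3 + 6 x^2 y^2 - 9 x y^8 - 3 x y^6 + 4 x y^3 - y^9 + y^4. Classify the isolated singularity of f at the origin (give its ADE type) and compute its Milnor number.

Type E_6, Milnor number mu = 6.

The Hessian of f at 0 has rank 0. Corank 2; j^3 = -x^3 is a perfect cube, so E-series; the 4-jet and mu = 6 give E_6.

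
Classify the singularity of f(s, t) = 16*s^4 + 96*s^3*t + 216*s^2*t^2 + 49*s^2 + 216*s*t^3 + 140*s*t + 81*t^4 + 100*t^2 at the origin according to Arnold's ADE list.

The Hessian of f at 0 has rank 1. Corank 1: A-series; mu = 3 gives A_3.

A_{3}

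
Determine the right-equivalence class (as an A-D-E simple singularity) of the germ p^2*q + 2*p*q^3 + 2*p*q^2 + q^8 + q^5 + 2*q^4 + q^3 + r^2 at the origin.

The Hessian of f at 0 has rank 1. Corank 2; j^3 = q*(p + q)^2 has shape L^2 M (L != M), so D-series; mu = 9 gives D_9.

D9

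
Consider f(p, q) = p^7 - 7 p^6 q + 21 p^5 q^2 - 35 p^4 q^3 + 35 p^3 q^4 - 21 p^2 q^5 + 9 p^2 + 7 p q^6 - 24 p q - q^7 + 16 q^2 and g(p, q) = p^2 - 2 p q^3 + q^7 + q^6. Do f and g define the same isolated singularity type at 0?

The Hessian of f at 0 has rank 1. Corank 1: A-series; mu = 6 gives A_6. The Hessian of g at 0 has rank 1. Corank 1: A-series; mu = 6 gives A_6. Both have type A_6, hence right-equivalent.

Yes.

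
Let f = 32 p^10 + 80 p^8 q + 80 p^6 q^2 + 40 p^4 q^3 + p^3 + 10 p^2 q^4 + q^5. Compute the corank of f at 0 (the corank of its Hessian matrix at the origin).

Hessian at 0 has rank 0.

2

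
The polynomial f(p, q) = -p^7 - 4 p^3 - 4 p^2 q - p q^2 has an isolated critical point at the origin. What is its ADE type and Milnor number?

Type D8, Milnor number mu = 8.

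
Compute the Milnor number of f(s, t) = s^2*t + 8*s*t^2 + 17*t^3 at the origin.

4

The Hessian of f at 0 has rank 0. Corank 2; j^3 = t*(s^2 + 8*s*t + 17*t^2) splits into three distinct lines over C (the quadratic factor has nonzero discriminant), so D_4.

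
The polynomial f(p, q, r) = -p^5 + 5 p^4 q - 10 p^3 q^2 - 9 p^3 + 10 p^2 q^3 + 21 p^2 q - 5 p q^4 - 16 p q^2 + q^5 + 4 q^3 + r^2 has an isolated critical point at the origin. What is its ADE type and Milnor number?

The Hessian of f at 0 has rank 1. Corank 2; j^3 = -(p - q)*(3*p - 2*q)^2 has shape L^2 M (L != M), so D-series; mu = 6 gives D_6.

Type D_{6}, Milnor number mu = 6.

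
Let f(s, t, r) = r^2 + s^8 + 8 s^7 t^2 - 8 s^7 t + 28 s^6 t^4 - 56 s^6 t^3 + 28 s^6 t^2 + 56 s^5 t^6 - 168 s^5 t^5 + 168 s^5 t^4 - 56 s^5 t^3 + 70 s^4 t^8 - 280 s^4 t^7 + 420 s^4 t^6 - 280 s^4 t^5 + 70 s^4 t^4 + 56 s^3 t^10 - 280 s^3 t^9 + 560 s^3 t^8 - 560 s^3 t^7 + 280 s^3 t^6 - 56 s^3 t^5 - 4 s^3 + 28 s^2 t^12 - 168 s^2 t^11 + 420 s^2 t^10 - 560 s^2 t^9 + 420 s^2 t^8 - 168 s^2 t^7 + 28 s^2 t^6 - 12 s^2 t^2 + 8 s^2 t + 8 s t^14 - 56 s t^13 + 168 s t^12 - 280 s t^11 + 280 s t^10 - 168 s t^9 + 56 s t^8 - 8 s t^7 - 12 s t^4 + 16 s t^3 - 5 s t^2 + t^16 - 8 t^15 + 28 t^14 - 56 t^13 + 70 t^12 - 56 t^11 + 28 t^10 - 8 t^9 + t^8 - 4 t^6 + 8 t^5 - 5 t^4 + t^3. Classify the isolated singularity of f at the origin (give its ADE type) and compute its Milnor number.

Type D9, Milnor number mu = 9.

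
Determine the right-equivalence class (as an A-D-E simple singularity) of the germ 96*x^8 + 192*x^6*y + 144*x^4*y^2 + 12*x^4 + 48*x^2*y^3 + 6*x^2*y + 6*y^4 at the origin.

The Hessian of f at 0 has rank 0. Corank 2; j^3 = 6*x^2*y has shape L^2 M (L != M), so D-series; mu = 5 gives D_5.

D5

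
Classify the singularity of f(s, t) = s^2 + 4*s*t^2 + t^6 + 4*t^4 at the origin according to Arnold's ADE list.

A_{5}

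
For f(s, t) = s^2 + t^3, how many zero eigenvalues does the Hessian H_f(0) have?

1

Hessian at 0 has rank 1.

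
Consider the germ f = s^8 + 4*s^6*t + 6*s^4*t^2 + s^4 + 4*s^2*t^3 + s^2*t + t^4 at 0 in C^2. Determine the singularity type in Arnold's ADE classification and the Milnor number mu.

Type D5, Milnor number mu = 5.

The Hessian of f at 0 has rank 0. Corank 2; j^3 = s^2*t has shape L^2 M (L != M), so D-series; mu = 5 gives D_5.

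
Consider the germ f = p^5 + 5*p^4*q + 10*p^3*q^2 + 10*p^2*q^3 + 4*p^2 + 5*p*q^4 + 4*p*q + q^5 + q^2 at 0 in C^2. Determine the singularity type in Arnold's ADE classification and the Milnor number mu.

The Hessian of f at 0 is [[8, 4], [4, 2]] with rank 1, so corank 1. A Groebner basis of the Jacobian ideal J(f) in C{p,q} is {q^4, p + q/2}; counting standard monomials gives mu = 4. Corank 1: A-series; mu = 4 gives A_4.

Type A_{4}, Milnor number mu = 4.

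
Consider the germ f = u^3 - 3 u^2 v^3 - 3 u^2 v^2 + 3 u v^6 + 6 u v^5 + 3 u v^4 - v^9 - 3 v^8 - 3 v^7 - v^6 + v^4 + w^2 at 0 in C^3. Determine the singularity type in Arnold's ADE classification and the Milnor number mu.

The Hessian of f at 0 has rank 1. Corank 2; j^3 = u^3 is a perfect cube, so E-series; the 4-jet and mu = 6 give E_6.

Type E_{6}, Milnor number mu = 6.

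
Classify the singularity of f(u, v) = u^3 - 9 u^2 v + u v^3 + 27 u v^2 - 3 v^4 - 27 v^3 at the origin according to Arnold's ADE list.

E_7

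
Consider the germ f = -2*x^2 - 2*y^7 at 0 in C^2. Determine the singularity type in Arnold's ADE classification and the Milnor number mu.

Type A_6, Milnor number mu = 6.

The Hessian of f at 0 is [[-4, 0], [0, 0]] with rank 1, so corank 1. A Groebner basis of the Jacobian ideal J(f) in C{x,y} is {y^6, x}; counting standard monomials gives mu = 6. Corank 1: A-series; mu = 6 gives A_6.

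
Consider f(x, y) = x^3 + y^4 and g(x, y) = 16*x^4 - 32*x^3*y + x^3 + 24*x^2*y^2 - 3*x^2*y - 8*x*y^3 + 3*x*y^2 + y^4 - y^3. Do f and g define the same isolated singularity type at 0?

Yes.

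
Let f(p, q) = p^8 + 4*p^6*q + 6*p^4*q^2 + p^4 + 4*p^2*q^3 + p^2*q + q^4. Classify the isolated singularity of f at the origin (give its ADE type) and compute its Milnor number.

Type D_{5}, Milnor number mu = 5.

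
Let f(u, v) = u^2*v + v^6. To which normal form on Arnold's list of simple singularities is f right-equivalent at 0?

The Hessian of f at 0 has rank 0. Corank 2; j^3 = u^2*v has shape L^2 M (L != M), so D-series; mu = 7 gives D_7.

D_{7}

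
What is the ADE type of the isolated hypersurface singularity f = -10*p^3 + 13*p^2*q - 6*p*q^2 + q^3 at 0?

D_{4}

The Hessian of f at 0 has rank 0. Corank 2; j^3 = -(2*p - q)*(5*p^2 - 4*p*q + q^2) splits into three distinct lines over C (the quadratic factor has nonzero discriminant), so D_4.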